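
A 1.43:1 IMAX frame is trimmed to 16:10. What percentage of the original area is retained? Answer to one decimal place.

The width stays; only height is cut (since 16:10 is wider than 1.43:1 IMAX).
Area ratio = (1.430)/(1.600) = 89.38% retained.

89.4%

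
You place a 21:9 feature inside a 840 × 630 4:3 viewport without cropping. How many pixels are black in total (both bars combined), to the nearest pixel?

226800 pixels

21:9 (2.333) > 4:3 (1.333), so the feature fills the width.
Content height = 840 × 9/21 ≈ 360.0000 px.
Black = 630 − 360.0000 = 270.0000 px.
Across the 840-px span: 270.0000 × 840 ≈ 226800 px.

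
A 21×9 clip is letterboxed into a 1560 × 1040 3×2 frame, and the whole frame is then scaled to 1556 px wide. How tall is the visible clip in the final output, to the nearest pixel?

At 1560×1040 the clip is width-limited, so height = 1560 × 9/21 ≈ 668.57 px.
The frame scales by 1556/1560 = 0.9974; 668.57 × 0.9974 ≈ 666.86 px.

667 px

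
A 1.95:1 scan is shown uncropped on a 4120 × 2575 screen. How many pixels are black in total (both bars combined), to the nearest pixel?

1.95:1 is wider than 16:10, so it spans the full width.
Content height = 4120 / 1.950 ≈ 2112.8205 px.
Black = 2575 − 2112.8205 = 462.1795 px.
Bar area = 462.1795 × 4120 ≈ 1904179 px.

1904179 pixels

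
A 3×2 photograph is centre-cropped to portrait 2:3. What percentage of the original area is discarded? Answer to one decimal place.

55.6%

The height stays; only width is cut (since portrait 2:3 is narrower than 3×2).
Fraction kept = (0.667)/(1.500) ≈ 44.44%, so 55.56% is lost.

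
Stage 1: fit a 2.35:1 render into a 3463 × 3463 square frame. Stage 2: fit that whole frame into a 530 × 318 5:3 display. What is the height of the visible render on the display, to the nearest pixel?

First fit — 2.35:1 into 3463×3463 spans the width: 3463.00 × 1473.62.
The square canvas is height-limited in 530×318, giving 318.00 × 318.00; scale factor 0.0918.
The render scales with it: height 1473.62 × 0.0918 ≈ 135.32.

135 px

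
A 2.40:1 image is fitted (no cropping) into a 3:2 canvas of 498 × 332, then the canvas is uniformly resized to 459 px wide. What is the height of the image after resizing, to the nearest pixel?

In the 498×332 frame the image fills the width: height = 498 / 2.400 ≈ 207.50 px.
Scaling 498 → 459 is ×0.9217, so the height becomes 207.50 × 0.9217 ≈ 191.25 px.

191 px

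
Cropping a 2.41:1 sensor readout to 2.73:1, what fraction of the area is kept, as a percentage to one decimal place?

The width stays; only height is cut (since 2.73:1 is wider than 2.41:1).
Fraction kept = (2.410)/(2.730) ≈ 88.28%.

88.3%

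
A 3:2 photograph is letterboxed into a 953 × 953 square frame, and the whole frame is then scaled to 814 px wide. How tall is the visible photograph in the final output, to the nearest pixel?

543 px

In the 953×953 frame the photograph fills the width: height = 953 × 2/3 ≈ 635.33 px.
The frame scales by 814/953 = 0.8541; 635.33 × 0.8541 ≈ 542.67 px.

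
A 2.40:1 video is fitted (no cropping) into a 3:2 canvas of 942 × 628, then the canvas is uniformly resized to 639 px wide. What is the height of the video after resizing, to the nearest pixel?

266 px

Fitted into 942×628, the video spans the width; its height is 942 / 2.400 ≈ 392.50 px.
Scaling 942 → 639 is ×0.6783, so the height becomes 392.50 × 0.6783 ≈ 266.25 px.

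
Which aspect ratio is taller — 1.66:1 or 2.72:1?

1.66 and 2.72; 2.72 > 1.66. The smaller width-to-height ratio is the taller frame.

1.66:1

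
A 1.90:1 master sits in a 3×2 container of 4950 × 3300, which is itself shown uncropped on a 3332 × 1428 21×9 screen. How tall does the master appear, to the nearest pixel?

1127 px

Inside the 4950×3300 canvas the master is width-limited at 4950.00 × 2605.26.
Second fit — the 3×2 canvas into 3332×1428 spans the height: 2142.00 × 1428.00 (×0.4327 from 4950×3300).
The master scales with it: height 2605.26 × 0.4327 ≈ 1127.37.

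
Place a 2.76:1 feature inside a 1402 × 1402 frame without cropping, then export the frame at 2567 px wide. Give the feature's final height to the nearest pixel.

930 px

Fitted into 1402×1402, the feature spans the width; its height is 1402 / 2.760 ≈ 507.97 px.
Resizing to 2567 px wide multiplies everything by 1.8310: 507.97 → 930.07 px.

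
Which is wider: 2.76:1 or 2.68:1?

2.76:1

2.76 and 2.68; 2.76 > 2.68.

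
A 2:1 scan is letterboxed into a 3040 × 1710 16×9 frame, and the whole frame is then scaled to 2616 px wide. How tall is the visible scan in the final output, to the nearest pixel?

1308 px

Fitted into 3040×1710, the scan spans the width; its height is 3040 × 1/2 ≈ 1520.00 px.
The frame scales by 2616/3040 = 0.8605; 1520.00 × 0.8605 ≈ 1308.00 px.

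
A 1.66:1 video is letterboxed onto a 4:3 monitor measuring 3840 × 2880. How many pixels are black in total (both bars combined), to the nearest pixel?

1.66:1 (1.660) > 4:3 (1.333), so the video fills the width.
That makes the image 2313.2530 px tall (3840 / 1.660).
Leftover height: 2880 − 2313.2530 = 566.7470 px.
Bar area = 566.7470 × 3840 ≈ 2176308 px.

2176308 pixels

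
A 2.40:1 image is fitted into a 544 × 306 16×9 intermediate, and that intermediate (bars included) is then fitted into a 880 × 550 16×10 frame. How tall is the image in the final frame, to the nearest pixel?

367 px

Inside the 544×306 canvas the image is width-limited at 544.00 × 226.67.
Second fit — the 16×9 canvas into 880×550 spans the width: 880.00 × 495.00 (×1.6176 from 544×306).
The image scales with it: height 226.67 × 1.6176 ≈ 366.67.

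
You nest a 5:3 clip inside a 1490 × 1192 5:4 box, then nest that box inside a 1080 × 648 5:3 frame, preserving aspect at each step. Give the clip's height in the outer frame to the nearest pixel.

486 px

5:3 in 1490×1192: fills the width, so the clip is 1490.00 × 894.00.
5:4 in 1080×648: fills the height, so the intermediate becomes 810.00 × 648.00 — a scale of ×0.5436.
The clip scales with it: height 894.00 × 0.5436 ≈ 486.00.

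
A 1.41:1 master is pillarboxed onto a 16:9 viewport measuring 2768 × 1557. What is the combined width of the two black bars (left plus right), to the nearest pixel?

1.41:1 (1.410) < 16:9 (1.778), so the master fills the height.
That makes the image 2195.37 px wide (1557 × 1.410).
Black = 2768 − 2195.37 = 572.63 px.

573 px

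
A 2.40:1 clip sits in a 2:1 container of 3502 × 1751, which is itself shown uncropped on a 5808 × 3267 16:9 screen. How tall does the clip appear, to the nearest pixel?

2420 px

Inside the 3502×1751 canvas the clip is width-limited at 3502.00 × 1459.17.
The 2:1 canvas is width-limited in 5808×3267, giving 5808.00 × 2904.00; scale factor 1.6585.
Applying the same ×1.6585: 1459.17 → 2420.00.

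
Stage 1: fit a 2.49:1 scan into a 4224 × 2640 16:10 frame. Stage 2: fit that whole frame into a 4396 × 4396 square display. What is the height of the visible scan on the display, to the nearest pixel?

1765 px

Inside the 4224×2640 canvas the scan is width-limited at 4224.00 × 1696.39.
Second fit — the 16:10 canvas into 4396×4396 spans the width: 4396.00 × 2747.50 (×1.0407 from 4224×2640).
The scan scales with it: height 1696.39 × 1.0407 ≈ 1765.46.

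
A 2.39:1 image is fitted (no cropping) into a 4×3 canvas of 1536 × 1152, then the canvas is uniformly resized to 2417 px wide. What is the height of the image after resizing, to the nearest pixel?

In the 1536×1152 frame the image fills the width: height = 1536 / 2.390 ≈ 642.68 px.
Scaling 1536 → 2417 is ×1.5736, so the height becomes 642.68 × 1.5736 ≈ 1011.30 px.

1011 px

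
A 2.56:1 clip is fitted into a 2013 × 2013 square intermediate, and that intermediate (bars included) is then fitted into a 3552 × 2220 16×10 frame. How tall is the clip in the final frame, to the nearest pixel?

Inside the 2013×2013 canvas the clip is width-limited at 2013.00 × 786.33.
square in 3552×2220: fills the height, so the intermediate becomes 2220.00 × 2220.00 — a scale of ×1.1028.
Applying the same ×1.1028: 786.33 → 867.19.

867 px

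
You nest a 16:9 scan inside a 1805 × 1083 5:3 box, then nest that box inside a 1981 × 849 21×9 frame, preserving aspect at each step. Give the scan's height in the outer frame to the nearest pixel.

796 px

First fit — 16:9 into 1805×1083 spans the width: 1805.00 × 1015.31.
Second fit — the 5:3 canvas into 1981×849 spans the height: 1415.00 × 849.00 (×0.7839 from 1805×1083).
So the scan's height is 1015.31 × 0.7839 ≈ 795.94.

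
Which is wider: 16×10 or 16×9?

16×10 = 1.6 and 16×9 = 1.778; 1.778 > 1.6.

16×9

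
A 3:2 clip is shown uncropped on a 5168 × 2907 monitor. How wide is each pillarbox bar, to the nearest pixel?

3:2 is narrower than 16:9, so it spans the full height.
The clip is 2907 × 3/2 ≈ 4360.50 px wide.
Black = 5168 − 4360.50 = 807.50 px, or 403.75 per bar.

404 px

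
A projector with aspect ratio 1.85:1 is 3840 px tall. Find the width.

3840 × 1.850 = 7104.

7104 px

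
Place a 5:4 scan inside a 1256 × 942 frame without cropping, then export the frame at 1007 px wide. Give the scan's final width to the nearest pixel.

944 px

At 1256×942 the scan is height-limited, so width = 942 × 5/4 ≈ 1177.50 px.
Resizing to 1007 px wide multiplies everything by 0.8018: 1177.50 → 944.06 px.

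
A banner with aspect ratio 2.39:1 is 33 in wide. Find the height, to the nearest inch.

14 in

At 2.39:1, 33 / 2.390 ≈ 13.81.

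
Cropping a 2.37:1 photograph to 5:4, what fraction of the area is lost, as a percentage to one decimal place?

47.3%

The height stays; only width is cut (since 5:4 is narrower than 2.37:1).
Area ratio = (1.250)/(2.370) = 52.74%; the remaining 47.26% is cropped out.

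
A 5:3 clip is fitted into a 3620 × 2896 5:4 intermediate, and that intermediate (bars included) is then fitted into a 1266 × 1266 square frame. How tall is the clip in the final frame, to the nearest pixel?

Inside the 3620×2896 canvas the clip is width-limited at 3620.00 × 2172.00.
Second fit — the 5:4 canvas into 1266×1266 spans the width: 1266.00 × 1012.80 (×0.3497 from 3620×2896).
Applying the same ×0.3497: 2172.00 → 759.60.

760 px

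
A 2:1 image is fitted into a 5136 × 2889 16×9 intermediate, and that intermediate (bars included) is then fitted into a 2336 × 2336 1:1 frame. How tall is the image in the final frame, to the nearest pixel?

Inside the 5136×2889 canvas the image is width-limited at 5136.00 × 2568.00.
16×9 in 2336×2336: fills the width, so the intermediate becomes 2336.00 × 1314.00 — a scale of ×0.4548.
The image scales with it: height 2568.00 × 0.4548 ≈ 1168.00.

1168 px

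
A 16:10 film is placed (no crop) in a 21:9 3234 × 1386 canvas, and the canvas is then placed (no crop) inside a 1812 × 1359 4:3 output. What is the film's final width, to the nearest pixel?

First fit — 16:10 into 3234×1386 spans the height: 2217.60 × 1386.00.
21:9 in 1812×1359: fills the width, so the intermediate becomes 1812.00 × 776.57 — a scale of ×0.5603.
The film scales with it: width 2217.60 × 0.5603 ≈ 1242.51.

1243 px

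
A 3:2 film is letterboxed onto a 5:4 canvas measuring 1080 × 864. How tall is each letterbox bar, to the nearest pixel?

72 px

3:2 (1.500) > 5:4 (1.250), so the film fills the width.
The film is 1080 × 2/3 ≈ 720.00 px tall.
864 − 720.00 = 144.00 px of bars (72.00 each).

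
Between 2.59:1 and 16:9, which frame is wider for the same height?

2.59 and 16:9 = 1.778; 2.59 > 1.778.

2.59:1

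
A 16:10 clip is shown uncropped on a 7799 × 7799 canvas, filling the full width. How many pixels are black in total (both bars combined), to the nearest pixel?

The clip is 7799 × 10/16 ≈ 4874.3750 px tall.
Leftover height: 7799 − 4874.3750 = 2924.6250 px.
Bar area = 2924.6250 × 7799 ≈ 22809150 px.

22809150 pixels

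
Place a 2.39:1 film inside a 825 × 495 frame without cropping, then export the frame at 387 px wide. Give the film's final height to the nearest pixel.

At 825×495 the film is width-limited, so height = 825 / 2.390 ≈ 345.19 px.
Resizing to 387 px wide multiplies everything by 0.4691: 345.19 → 161.92 px.

162 px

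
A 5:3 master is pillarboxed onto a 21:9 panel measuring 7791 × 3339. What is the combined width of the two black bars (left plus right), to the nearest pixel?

5:3 (1.667) < 21:9 (2.333), so the master fills the height.
Content width = 3339 × 5/3 ≈ 5565.00 px.
Black = 7791 − 5565.00 = 2226.00 px.

2226 px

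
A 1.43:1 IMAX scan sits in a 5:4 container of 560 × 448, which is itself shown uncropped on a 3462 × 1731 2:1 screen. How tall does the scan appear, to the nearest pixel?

1513 px

First fit — 1.43:1 IMAX into 560×448 spans the width: 560.00 × 391.61.
5:4 in 3462×1731: fills the height, so the intermediate becomes 2163.75 × 1731.00 — a scale of ×3.8638.
So the scan's height is 391.61 × 3.8638 ≈ 1513.11.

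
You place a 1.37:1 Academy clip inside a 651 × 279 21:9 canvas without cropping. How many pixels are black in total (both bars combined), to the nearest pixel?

74987 pixels

1.37:1 Academy is narrower than 21:9, so it spans the full height.
The clip is 279 × 1.370 ≈ 382.2300 px wide.
Black = 651 − 382.2300 = 268.7700 px.
Across the 279-px span: 268.7700 × 279 ≈ 74987 px.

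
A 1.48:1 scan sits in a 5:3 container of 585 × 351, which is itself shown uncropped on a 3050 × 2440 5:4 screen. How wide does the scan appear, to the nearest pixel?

First fit — 1.48:1 into 585×351 spans the height: 519.48 × 351.00.
5:3 in 3050×2440: fills the width, so the intermediate becomes 3050.00 × 1830.00 — a scale of ×5.2137.
So the scan's width is 519.48 × 5.2137 ≈ 2708.40.

2708 px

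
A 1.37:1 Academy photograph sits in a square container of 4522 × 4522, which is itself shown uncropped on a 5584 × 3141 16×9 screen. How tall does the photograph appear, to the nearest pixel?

2293 px

First fit — 1.37:1 Academy into 4522×4522 spans the width: 4522.00 × 3300.73.
Second fit — the square canvas into 5584×3141 spans the height: 3141.00 × 3141.00 (×0.6946 from 4522×4522).
Applying the same ×0.6946: 3300.73 → 2292.70.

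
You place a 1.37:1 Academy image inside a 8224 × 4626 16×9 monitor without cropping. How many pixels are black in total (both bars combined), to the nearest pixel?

8726394 pixels

1.37:1 Academy is narrower than 16×9, so it spans the full height.
That makes the image 6337.6200 px wide (4626 × 1.370).
Leftover width: 8224 − 6337.6200 = 1886.3800 px.
Across the 4626-px span: 1886.3800 × 4626 ≈ 8726394 px.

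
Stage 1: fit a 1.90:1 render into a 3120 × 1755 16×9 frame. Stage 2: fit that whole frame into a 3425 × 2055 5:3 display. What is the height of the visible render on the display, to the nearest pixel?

1803 px

1.90:1 in 3120×1755: fills the width, so the render is 3120.00 × 1642.11.
16×9 in 3425×2055: fills the width, so the intermediate becomes 3425.00 × 1926.56 — a scale of ×1.0978.
Applying the same ×1.0978: 1642.11 → 1802.63.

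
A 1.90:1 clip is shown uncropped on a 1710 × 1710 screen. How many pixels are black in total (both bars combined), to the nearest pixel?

1.90:1 is wider than 1:1, so it spans the full width.
The clip is 1710 / 1.900 ≈ 900.0000 px tall.
1710 − 900.0000 = 810.0000 px of bars.
Across the 1710-px span: 810.0000 × 1710 ≈ 1385100 px.

1385100 pixels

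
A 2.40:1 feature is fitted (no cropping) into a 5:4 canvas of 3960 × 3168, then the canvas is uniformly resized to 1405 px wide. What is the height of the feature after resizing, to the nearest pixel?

585 px

Fitted into 3960×3168, the feature spans the width; its height is 3960 / 2.400 ≈ 1650.00 px.
The frame scales by 1405/3960 = 0.3548; 1650.00 × 0.3548 ≈ 585.42 px.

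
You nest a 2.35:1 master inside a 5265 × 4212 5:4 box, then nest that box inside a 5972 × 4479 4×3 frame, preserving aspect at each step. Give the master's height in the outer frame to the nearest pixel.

2382 px

Inside the 5265×4212 canvas the master is width-limited at 5265.00 × 2240.43.
Second fit — the 5:4 canvas into 5972×4479 spans the height: 5598.75 × 4479.00 (×1.0634 from 5265×4212).
Applying the same ×1.0634: 2240.43 → 2382.45.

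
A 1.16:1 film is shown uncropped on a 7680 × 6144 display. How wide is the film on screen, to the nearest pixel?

7127 px

1.16:1 is narrower than 5:4, so it spans the full height.
That makes the image 7127.04 px wide (6144 × 1.160).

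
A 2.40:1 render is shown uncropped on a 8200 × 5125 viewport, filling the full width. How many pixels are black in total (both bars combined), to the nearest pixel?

14008333 pixels

That makes the image 3416.6667 px tall (8200 / 2.400).
Black = 5125 − 3416.6667 = 1708.3333 px.
Across the 8200-px span: 1708.3333 × 8200 ≈ 14008333 px.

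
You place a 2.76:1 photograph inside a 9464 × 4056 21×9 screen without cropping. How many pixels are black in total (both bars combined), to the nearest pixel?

2.76:1 (2.760) > 21×9 (2.333), so the photograph fills the width.
Content height = 9464 / 2.760 ≈ 3428.9855 px.
Leftover height: 4056 − 3428.9855 = 627.0145 px.
Bar area = 627.0145 × 9464 ≈ 5934065 px.

5934065 pixels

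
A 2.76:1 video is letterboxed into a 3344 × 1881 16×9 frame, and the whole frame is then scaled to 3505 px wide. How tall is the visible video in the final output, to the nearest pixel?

1270 px

Fitted into 3344×1881, the video spans the width; its height is 3344 / 2.760 ≈ 1211.59 px.
Resizing to 3505 px wide multiplies everything by 1.0481: 1211.59 → 1269.93 px.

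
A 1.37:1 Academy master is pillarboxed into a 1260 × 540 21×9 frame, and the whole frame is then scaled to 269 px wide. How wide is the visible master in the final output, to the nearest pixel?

Fitted into 1260×540, the master spans the height; its width is 540 × 1.370 ≈ 739.80 px.
Scaling 1260 → 269 is ×0.2135, so the width becomes 739.80 × 0.2135 ≈ 157.94 px.

158 px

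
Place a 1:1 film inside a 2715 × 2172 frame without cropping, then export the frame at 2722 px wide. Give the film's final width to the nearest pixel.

2178 px

At 2715×2172 the film is height-limited, so width = 2172 × 1/1 ≈ 2172.00 px.
Resizing to 2722 px wide multiplies everything by 1.0026: 2172.00 → 2177.60 px.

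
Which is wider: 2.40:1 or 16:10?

2.4 and 16:10 = 1.6; 2.4 > 1.6.

2.40:1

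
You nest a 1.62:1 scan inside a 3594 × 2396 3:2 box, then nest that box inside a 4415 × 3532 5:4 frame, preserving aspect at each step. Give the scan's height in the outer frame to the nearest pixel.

First fit — 1.62:1 into 3594×2396 spans the width: 3594.00 × 2218.52.
3:2 in 4415×3532: fills the width, so the intermediate becomes 4415.00 × 2943.33 — a scale of ×1.2284.
So the scan's height is 2218.52 × 1.2284 ≈ 2725.31.

2725 px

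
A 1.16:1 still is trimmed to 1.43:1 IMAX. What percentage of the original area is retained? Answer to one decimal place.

Going from 1.16:1 to 1.43:1 IMAX means cutting height while keeping width.
Fraction kept = (1.160)/(1.430) ≈ 81.12%.

81.1%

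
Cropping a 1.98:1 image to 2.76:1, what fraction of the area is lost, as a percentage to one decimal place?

28.3%

Going from 1.98:1 to 2.76:1 means cutting height while keeping width.
(1.980)/(2.760) ≈ 0.717 of the area survives, leaving 28.26% discarded.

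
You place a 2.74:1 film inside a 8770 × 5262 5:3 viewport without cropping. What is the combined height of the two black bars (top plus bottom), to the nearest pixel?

2.74:1 is wider than 5:3, so it spans the full width.
The film is 8770 / 2.740 ≈ 3200.73 px tall.
Leftover height: 5262 − 3200.73 = 2061.27 px.

2061 px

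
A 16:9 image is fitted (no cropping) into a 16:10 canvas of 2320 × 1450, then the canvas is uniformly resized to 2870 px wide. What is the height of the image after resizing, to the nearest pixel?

1614 px

At 2320×1450 the image is width-limited, so height = 2320 × 9/16 ≈ 1305.00 px.
The frame scales by 2870/2320 = 1.2371; 1305.00 × 1.2371 ≈ 1614.38 px.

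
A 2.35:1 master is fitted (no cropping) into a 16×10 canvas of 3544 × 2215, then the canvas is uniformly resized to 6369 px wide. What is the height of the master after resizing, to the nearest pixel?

At 3544×2215 the master is width-limited, so height = 3544 / 2.350 ≈ 1508.09 px.
The frame scales by 6369/3544 = 1.7971; 1508.09 × 1.7971 ≈ 2710.21 px.

2710 px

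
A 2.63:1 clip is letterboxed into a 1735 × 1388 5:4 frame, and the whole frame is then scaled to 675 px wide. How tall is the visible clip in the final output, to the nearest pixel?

257 px

At 1735×1388 the clip is width-limited, so height = 1735 / 2.630 ≈ 659.70 px.
Resizing to 675 px wide multiplies everything by 0.3890: 659.70 → 256.65 px.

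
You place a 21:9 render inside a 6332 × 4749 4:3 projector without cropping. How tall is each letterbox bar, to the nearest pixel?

21:9 is wider than 4:3, so it spans the full width.
That makes the image 2713.71 px tall (6332 × 9/21).
4749 − 2713.71 = 2035.29 px of bars (1017.64 each).

1018 px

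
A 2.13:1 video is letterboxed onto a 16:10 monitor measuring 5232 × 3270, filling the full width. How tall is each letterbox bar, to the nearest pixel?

That makes the image 2456.34 px tall (5232 / 2.130).
Leftover height: 3270 − 2456.34 = 813.66 px → 406.83 each side.

407 px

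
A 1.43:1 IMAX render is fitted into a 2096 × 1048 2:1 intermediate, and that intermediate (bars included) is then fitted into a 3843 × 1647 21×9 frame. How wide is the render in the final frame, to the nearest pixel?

First fit — 1.43:1 IMAX into 2096×1048 spans the height: 1498.64 × 1048.00.
The 2:1 canvas is height-limited in 3843×1647, giving 3294.00 × 1647.00; scale factor 1.5716.
The render scales with it: width 1498.64 × 1.5716 ≈ 2355.21.

2355 px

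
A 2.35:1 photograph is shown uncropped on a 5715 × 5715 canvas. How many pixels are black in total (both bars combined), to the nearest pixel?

18762831 pixels

Since 2.350 > 1.000, the photograph is width-limited.
That makes the image 2431.9149 px tall (5715 / 2.350).
Black = 5715 − 2431.9149 = 3283.0851 px.
Bar area = 3283.0851 × 5715 ≈ 18762831 px.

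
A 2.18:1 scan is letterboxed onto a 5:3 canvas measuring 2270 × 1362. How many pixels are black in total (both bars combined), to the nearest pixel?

2.18:1 is wider than 5:3, so it spans the full width.
The scan is 2270 / 2.180 ≈ 1041.2844 px tall.
1362 − 1041.2844 = 320.7156 px of bars.
Across the 2270-px span: 320.7156 × 2270 ≈ 728024 px.

728024 pixels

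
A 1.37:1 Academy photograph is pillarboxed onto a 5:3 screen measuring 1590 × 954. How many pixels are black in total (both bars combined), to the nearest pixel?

270001 pixels

Since 1.370 < 1.667, the photograph is height-limited.
The photograph is 954 × 1.370 ≈ 1306.9800 px wide.
1590 − 1306.9800 = 283.0200 px of bars.
Across the 954-px span: 283.0200 × 954 ≈ 270001 px.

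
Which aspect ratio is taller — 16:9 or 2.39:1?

16:9

16:9 = 1.778 and 2.39; 2.39 > 1.778. The smaller width-to-height ratio is the taller frame.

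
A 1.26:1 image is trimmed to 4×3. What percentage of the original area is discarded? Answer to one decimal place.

5.5%

4×3 is wider than 1.26:1, so the crop keeps the full width and trims the height.
Area ratio = (1.260)/(1.333) = 94.50%; the remaining 5.50% is cropped out.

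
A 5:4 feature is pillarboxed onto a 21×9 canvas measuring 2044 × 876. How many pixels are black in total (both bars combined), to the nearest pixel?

831324 pixels

Since 1.250 < 2.333, the feature is height-limited.
That makes the image 1095.0000 px wide (876 × 5/4).
Leftover width: 2044 − 1095.0000 = 949.0000 px.
Bar area = 949.0000 × 876 ≈ 831324 px.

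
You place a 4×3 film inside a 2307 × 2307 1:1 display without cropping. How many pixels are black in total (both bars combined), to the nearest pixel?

1330562 pixels

4×3 is wider than 1:1, so it spans the full width.
That makes the image 1730.2500 px tall (2307 × 3/4).
Black = 2307 − 1730.2500 = 576.7500 px.
That's 576.7500 × 2307 ≈ 1330562 black pixels.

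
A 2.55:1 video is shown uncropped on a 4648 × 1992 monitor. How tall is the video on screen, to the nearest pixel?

2.55:1 is wider than 21:9, so it spans the full width.
That makes the image 1822.75 px tall (4648 / 2.550).

1823 px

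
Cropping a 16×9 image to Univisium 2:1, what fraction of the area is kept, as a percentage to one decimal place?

88.9%

The width stays; only height is cut (since Univisium 2:1 is wider than 16×9).
Fraction kept = (1.778)/(2.000) ≈ 88.89%.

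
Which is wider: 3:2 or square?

3:2

3:2 = 1.5 and square = 1; 1.5 > 1.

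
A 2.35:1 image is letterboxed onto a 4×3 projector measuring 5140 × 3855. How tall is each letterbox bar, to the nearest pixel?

2.35:1 is wider than 4×3, so it spans the full width.
Content height = 5140 / 2.350 ≈ 2187.23 px.
Black = 3855 − 2187.23 = 1667.77 px, or 833.88 per bar.

834 px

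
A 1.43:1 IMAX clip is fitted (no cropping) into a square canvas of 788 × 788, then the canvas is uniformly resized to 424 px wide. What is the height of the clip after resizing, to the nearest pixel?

At 788×788 the clip is width-limited, so height = 788 / 1.430 ≈ 551.05 px.
The frame scales by 424/788 = 0.5381; 551.05 × 0.5381 ≈ 296.50 px.

297 px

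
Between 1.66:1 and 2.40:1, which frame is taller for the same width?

1.66 and 2.4; 2.4 > 1.66. The smaller width-to-height ratio is the taller frame.

1.66:1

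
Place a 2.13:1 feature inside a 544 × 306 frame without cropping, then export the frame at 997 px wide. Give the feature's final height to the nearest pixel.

468 px

At 544×306 the feature is width-limited, so height = 544 / 2.130 ≈ 255.40 px.
Resizing to 997 px wide multiplies everything by 1.8327: 255.40 → 468.08 px.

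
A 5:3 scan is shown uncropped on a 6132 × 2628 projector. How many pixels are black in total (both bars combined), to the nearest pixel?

5:3 is narrower than 21×9, so it spans the full height.
That makes the image 4380.0000 px wide (2628 × 5/3).
Leftover width: 6132 − 4380.0000 = 1752.0000 px.
Bar area = 1752.0000 × 2628 ≈ 4604256 px.

4604256 pixels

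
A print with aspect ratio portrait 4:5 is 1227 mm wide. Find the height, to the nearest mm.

At portrait 4:5, 1227 × 5/4 ≈ 1533.75.

1534 mm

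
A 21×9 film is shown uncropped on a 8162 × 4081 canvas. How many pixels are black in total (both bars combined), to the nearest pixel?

4758446 pixels

Since 2.333 > 2.000, the film is width-limited.
Content height = 8162 × 9/21 ≈ 3498.0000 px.
Leftover height: 4081 − 3498.0000 = 583.0000 px.
Bar area = 583.0000 × 8162 ≈ 4758446 px.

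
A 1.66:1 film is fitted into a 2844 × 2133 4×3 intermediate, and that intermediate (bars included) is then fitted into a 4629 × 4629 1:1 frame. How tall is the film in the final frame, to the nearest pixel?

First fit — 1.66:1 into 2844×2133 spans the width: 2844.00 × 1713.25.
The 4×3 canvas is width-limited in 4629×4629, giving 4629.00 × 3471.75; scale factor 1.6276.
So the film's height is 1713.25 × 1.6276 ≈ 2788.55.

2789 px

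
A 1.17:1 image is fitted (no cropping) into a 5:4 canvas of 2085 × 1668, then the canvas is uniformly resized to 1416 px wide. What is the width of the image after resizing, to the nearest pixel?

1325 px

In the 2085×1668 frame the image fills the height: width = 1668 × 1.170 ≈ 1951.56 px.
Scaling 2085 → 1416 is ×0.6791, so the width becomes 1951.56 × 0.6791 ≈ 1325.38 px.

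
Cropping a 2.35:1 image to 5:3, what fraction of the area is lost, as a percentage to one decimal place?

29.1%

Going from 2.35:1 to 5:3 means cutting width while keeping height.
Area ratio = (1.667)/(2.350) = 70.92%; the remaining 29.08% is cropped out.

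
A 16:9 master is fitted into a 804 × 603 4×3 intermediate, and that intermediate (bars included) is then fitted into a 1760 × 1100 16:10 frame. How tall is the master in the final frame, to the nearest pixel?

Inside the 804×603 canvas the master is width-limited at 804.00 × 452.25.
4×3 in 1760×1100: fills the height, so the intermediate becomes 1466.67 × 1100.00 — a scale of ×1.8242.
Applying the same ×1.8242: 452.25 → 825.00.

825 px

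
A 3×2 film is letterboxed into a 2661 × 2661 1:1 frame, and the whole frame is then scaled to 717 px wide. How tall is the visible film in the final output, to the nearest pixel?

Fitted into 2661×2661, the film spans the width; its height is 2661 × 2/3 ≈ 1774.00 px.
Resizing to 717 px wide multiplies everything by 0.2694: 1774.00 → 478.00 px.

478 px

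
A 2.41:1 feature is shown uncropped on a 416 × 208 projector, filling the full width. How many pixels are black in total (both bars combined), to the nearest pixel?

That makes the image 172.6141 px tall (416 / 2.410).
Leftover height: 208 − 172.6141 = 35.3859 px.
Across the 416-px span: 35.3859 × 416 ≈ 14721 px.

14721 pixels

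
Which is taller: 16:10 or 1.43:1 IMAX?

16:10 = 1.6 and 1.43; 1.6 > 1.43. The smaller width-to-height ratio is the taller frame.

1.43:1 IMAX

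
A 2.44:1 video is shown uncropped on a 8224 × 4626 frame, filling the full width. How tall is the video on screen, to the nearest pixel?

Content height = 8224 / 2.440 ≈ 3370.49 px.

3370 px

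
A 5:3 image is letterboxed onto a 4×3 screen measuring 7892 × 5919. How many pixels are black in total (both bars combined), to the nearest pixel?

9342550 pixels

Since 1.667 > 1.333, the image is width-limited.
The image is 7892 × 3/5 ≈ 4735.2000 px tall.
Leftover height: 5919 − 4735.2000 = 1183.8000 px.
Bar area = 1183.8000 × 7892 ≈ 9342550 px.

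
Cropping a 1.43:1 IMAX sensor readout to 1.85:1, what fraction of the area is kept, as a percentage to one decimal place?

77.3%

1.85:1 is wider than 1.43:1 IMAX, so the crop keeps the full width and trims the height.
Fraction kept = (1.430)/(1.850) ≈ 77.30%.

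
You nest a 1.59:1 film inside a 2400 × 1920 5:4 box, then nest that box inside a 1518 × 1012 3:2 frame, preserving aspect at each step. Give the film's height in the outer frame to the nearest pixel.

First fit — 1.59:1 into 2400×1920 spans the width: 2400.00 × 1509.43.
Second fit — the 5:4 canvas into 1518×1012 spans the height: 1265.00 × 1012.00 (×0.5271 from 2400×1920).
Applying the same ×0.5271: 1509.43 → 795.60.

796 px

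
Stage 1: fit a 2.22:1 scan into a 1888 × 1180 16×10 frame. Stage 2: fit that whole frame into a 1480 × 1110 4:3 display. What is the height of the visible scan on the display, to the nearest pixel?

2.22:1 in 1888×1180: fills the width, so the scan is 1888.00 × 850.45.
Second fit — the 16×10 canvas into 1480×1110 spans the width: 1480.00 × 925.00 (×0.7839 from 1888×1180).
Applying the same ×0.7839: 850.45 → 666.67.

667 px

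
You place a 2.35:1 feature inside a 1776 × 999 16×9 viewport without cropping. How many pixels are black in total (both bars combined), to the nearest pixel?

Since 2.350 > 1.778, the feature is width-limited.
That makes the image 755.7447 px tall (1776 / 2.350).
Black = 999 − 755.7447 = 243.2553 px.
Across the 1776-px span: 243.2553 × 1776 ≈ 432021 px.

432021 pixels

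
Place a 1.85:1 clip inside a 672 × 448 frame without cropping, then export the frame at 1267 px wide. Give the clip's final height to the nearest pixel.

685 px

Fitted into 672×448, the clip spans the width; its height is 672 / 1.850 ≈ 363.24 px.
The frame scales by 1267/672 = 1.8854; 363.24 × 1.8854 ≈ 684.86 px.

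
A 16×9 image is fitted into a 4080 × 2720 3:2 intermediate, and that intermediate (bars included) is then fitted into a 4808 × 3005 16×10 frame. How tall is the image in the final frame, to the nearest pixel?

16×9 in 4080×2720: fills the width, so the image is 4080.00 × 2295.00.
The 3:2 canvas is height-limited in 4808×3005, giving 4507.50 × 3005.00; scale factor 1.1048.
The image scales with it: height 2295.00 × 1.1048 ≈ 2535.47.

2535 px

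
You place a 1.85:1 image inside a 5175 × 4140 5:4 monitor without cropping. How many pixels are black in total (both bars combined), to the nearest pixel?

6948486 pixels

1.85:1 is wider than 5:4, so it spans the full width.
The image is 5175 / 1.850 ≈ 2797.2973 px tall.
Black = 4140 − 2797.2973 = 1342.7027 px.
Bar area = 1342.7027 × 5175 ≈ 6948486 px.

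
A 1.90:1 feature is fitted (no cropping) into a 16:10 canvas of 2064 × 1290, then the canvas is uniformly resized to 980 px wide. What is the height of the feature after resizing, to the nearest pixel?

516 px

Fitted into 2064×1290, the feature spans the width; its height is 2064 / 1.900 ≈ 1086.32 px.
The frame scales by 980/2064 = 0.4748; 1086.32 × 0.4748 ≈ 515.79 px.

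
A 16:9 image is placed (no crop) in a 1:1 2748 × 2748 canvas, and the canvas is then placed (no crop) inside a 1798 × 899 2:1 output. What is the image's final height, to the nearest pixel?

First fit — 16:9 into 2748×2748 spans the width: 2748.00 × 1545.75.
Second fit — the 1:1 canvas into 1798×899 spans the height: 899.00 × 899.00 (×0.3271 from 2748×2748).
So the image's height is 1545.75 × 0.3271 ≈ 505.69.

506 px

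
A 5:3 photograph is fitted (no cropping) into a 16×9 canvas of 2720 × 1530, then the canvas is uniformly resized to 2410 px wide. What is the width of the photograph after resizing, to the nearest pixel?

At 2720×1530 the photograph is height-limited, so width = 1530 × 5/3 ≈ 2550.00 px.
The frame scales by 2410/2720 = 0.8860; 2550.00 × 0.8860 ≈ 2259.38 px.

2259 px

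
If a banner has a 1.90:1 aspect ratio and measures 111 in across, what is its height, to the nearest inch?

Height = 111 / 1.900 = 58.42.

58 in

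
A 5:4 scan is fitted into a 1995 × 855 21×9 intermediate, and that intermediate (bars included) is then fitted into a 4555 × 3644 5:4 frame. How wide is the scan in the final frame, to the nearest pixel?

2440 px

Inside the 1995×855 canvas the scan is height-limited at 1068.75 × 855.00.
21×9 in 4555×3644: fills the width, so the intermediate becomes 4555.00 × 1952.14 — a scale of ×2.2832.
So the scan's width is 1068.75 × 2.2832 ≈ 2440.18.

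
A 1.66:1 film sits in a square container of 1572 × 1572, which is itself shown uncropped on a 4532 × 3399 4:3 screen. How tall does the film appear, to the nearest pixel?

2048 px

First fit — 1.66:1 into 1572×1572 spans the width: 1572.00 × 946.99.
square in 4532×3399: fills the height, so the intermediate becomes 3399.00 × 3399.00 — a scale of ×2.1622.
So the film's height is 946.99 × 2.1622 ≈ 2047.59.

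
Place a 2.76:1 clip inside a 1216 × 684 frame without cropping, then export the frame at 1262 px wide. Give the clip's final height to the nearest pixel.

457 px

In the 1216×684 frame the clip fills the width: height = 1216 / 2.760 ≈ 440.58 px.
The frame scales by 1262/1216 = 1.0378; 440.58 × 1.0378 ≈ 457.25 px.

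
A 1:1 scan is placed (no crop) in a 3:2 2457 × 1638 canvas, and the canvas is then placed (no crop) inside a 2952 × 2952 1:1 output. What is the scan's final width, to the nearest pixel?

1:1 in 2457×1638: fills the height, so the scan is 1638.00 × 1638.00.
Second fit — the 3:2 canvas into 2952×2952 spans the width: 2952.00 × 1968.00 (×1.2015 from 2457×1638).
So the scan's width is 1638.00 × 1.2015 ≈ 1968.00.

1968 px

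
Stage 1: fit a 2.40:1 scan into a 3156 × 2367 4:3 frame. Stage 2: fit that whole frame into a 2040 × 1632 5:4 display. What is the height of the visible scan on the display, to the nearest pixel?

First fit — 2.40:1 into 3156×2367 spans the width: 3156.00 × 1315.00.
4:3 in 2040×1632: fills the width, so the intermediate becomes 2040.00 × 1530.00 — a scale of ×0.6464.
So the scan's height is 1315.00 × 0.6464 ≈ 850.00.

850 px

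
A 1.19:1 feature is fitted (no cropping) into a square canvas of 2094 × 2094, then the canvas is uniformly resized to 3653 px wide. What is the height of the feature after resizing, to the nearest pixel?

3070 px

At 2094×2094 the feature is width-limited, so height = 2094 / 1.190 ≈ 1759.66 px.
Resizing to 3653 px wide multiplies everything by 1.7445: 1759.66 → 3069.75 px.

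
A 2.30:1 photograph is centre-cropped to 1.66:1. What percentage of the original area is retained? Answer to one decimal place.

72.2%

Going from 2.30:1 to 1.66:1 means cutting width while keeping height.
Fraction kept = (1.660)/(2.300) ≈ 72.17%.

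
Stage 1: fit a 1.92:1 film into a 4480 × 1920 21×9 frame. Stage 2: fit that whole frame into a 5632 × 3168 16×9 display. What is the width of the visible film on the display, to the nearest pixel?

4634 px

Inside the 4480×1920 canvas the film is height-limited at 3686.40 × 1920.00.
The 21×9 canvas is width-limited in 5632×3168, giving 5632.00 × 2413.71; scale factor 1.2571.
Applying the same ×1.2571: 3686.40 → 4634.33.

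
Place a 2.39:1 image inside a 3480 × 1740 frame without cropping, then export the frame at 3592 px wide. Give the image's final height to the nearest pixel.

1503 px

In the 3480×1740 frame the image fills the width: height = 3480 / 2.390 ≈ 1456.07 px.
The frame scales by 3592/3480 = 1.0322; 1456.07 × 1.0322 ≈ 1502.93 px.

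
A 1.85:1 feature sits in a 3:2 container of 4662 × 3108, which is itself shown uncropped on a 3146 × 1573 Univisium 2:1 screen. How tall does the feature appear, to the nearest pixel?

First fit — 1.85:1 into 4662×3108 spans the width: 4662.00 × 2520.00.
The 3:2 canvas is height-limited in 3146×1573, giving 2359.50 × 1573.00; scale factor 0.5061.
Applying the same ×0.5061: 2520.00 → 1275.41.

1275 px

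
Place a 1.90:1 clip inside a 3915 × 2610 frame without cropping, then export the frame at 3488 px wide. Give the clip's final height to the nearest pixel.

At 3915×2610 the clip is width-limited, so height = 3915 / 1.900 ≈ 2060.53 px.
Scaling 3915 → 3488 is ×0.8909, so the height becomes 2060.53 × 0.8909 ≈ 1835.79 px.

1836 px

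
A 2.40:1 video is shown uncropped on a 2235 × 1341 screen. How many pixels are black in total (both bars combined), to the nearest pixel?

915791 pixels

Since 2.400 > 1.667, the video is width-limited.
Content height = 2235 / 2.400 ≈ 931.2500 px.
Black = 1341 − 931.2500 = 409.7500 px.
Bar area = 409.7500 × 2235 ≈ 915791 px.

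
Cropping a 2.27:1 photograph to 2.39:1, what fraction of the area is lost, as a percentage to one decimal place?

2.39:1 is wider than 2.27:1, so the crop keeps the full width and trims the height.
(2.270)/(2.390) ≈ 0.950 of the area survives, leaving 5.02% discarded.

5.0%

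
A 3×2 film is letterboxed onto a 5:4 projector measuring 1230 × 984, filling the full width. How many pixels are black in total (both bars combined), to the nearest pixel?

201720 pixels

Content height = 1230 × 2/3 ≈ 820.0000 px.
Black = 984 − 820.0000 = 164.0000 px.
Across the 1230-px span: 164.0000 × 1230 ≈ 201720 px.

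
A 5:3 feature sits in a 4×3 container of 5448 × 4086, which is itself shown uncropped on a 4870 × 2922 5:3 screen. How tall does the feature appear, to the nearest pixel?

First fit — 5:3 into 5448×4086 spans the width: 5448.00 × 3268.80.
Second fit — the 4×3 canvas into 4870×2922 spans the height: 3896.00 × 2922.00 (×0.7151 from 5448×4086).
The feature scales with it: height 3268.80 × 0.7151 ≈ 2337.60.

2338 px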